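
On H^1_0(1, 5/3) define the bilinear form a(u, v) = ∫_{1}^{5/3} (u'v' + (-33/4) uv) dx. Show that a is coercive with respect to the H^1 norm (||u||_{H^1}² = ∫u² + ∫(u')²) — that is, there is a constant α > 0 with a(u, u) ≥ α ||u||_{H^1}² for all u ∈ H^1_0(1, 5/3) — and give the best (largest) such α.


α = 3*(-11 + 3*π^2)/(4 + 9*π^2)

Coercivity of a(·,·) on H^1_0(1, 5/3) means a(u, u) ≥ α ||u||_{H^1}² for every u ∈ H^1_0.
The interval has length L = 2/3, and Poincaré/coercivity depend only on L. Here a(u, u) = ∫(u')² + (-33/4)·∫u².
Here c = -33/4 < 0 with |c| < (π/L)² = 9*π^2/4, so coercivity still holds. The condition a(u,u) ≥ α||u||_{H^1}² reads (1−α)∫(u')² ≥ (α−c)∫u². Any admissible α is ≤ 1 (rapidly oscillating u have ∫u²/∫(u')² → 0), and α = 1 would force 0 ≥ (1−c)∫u², impossible since c < 1; so 1−α > 0. By the sharp Poincaré inequality on H^1_0 of an interval of length L, ∫(u')² ≥ (π/L)²∫u² with equality for the first sine mode sin(π(x−x₀)/L) (x₀ the left endpoint), so the inequality holds for all u iff (1−α)(π/L)² ≥ α − c, i.e. α ≤ ((π/L)² + c)/((π/L)² + 1) = (1 + c(L/π)²)/(1 + (L/π)²). (Direct route, valid since c ≤ 0: Poincaré gives c∫u² ≥ c(L/π)²∫(u')², so a(u,u) ≥ (1 + c(L/π)²)∫(u')², while ||u||_{H^1}² ≤ (1 + (L/π)²)∫(u')²; dividing yields the same α.) With (π/L)² = 9*π^2/4 and c = -33/4, the largest admissible constant is α = ((π/L)² + c)/((π/L)² + 1).
Simplifying, α = 3*(-11 + 3*π^2)/(4 + 9*π^2).


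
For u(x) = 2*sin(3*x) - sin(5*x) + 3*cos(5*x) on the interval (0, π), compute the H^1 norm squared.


||u||_{H^1(0,π)}^2 = 150*π

u'(x) = -15*sin(5*x) + 6*cos(3*x) - 5*cos(5*x).
Expand u² and (u')² and integrate term by term on (0, π), using: for integers n ≥ 1, ∫_0^π sin²(nx) dx = ∫_0^π cos²(nx) dx = π/2; for n ≠ n', ∫_0^π sin(nx)sin(n'x) dx = ∫_0^π cos(nx)cos(n'x) dx = 0; and by product-to-sum, ∫_0^π sin(nx)cos(n'x) dx = ½∫_0^π [sin((n+n')x) + sin((n−n')x)] dx, which is 0 when n+n' is even and 2n/(n²−n'²) when n+n' is odd (it need not vanish on (0, π)).
  u² squared terms: (-1)²·∫sin(5x)² dx = 1·π/2 = π/2;  (2)²·∫sin(3x)² dx = 4·π/2 = 2*π;  (3)²·∫cos(5x)² dx = 9·π/2 = 9*π/2.
  u² cross terms: 2·(-1)·(2)·∫sin(5x)·sin(3x) dx = -4·(0) = 0;  2·(-1)·(3)·∫sin(5x)·cos(5x) dx = -6·(0) = 0;  2·(2)·(3)·∫sin(3x)·cos(5x) dx = 12·(0) = 0.
  So ∫_0^π u² dx = π/2 + 2*π + 9*π/2 + 0 + 0 + 0 = 7*π.
  (u')² squared terms: (-15)²·∫sin(5x)² dx = 225·π/2 = 225*π/2;  (-5)²·∫cos(5x)² dx = 25·π/2 = 25*π/2;  (6)²·∫cos(3x)² dx = 36·π/2 = 18*π.
  (u')² cross terms: 2·(-15)·(-5)·∫sin(5x)·cos(5x) dx = 150·(0) = 0;  2·(-15)·(6)·∫sin(5x)·cos(3x) dx = -180·(0) = 0;  2·(-5)·(6)·∫cos(5x)·cos(3x) dx = -60·(0) = 0.
  So ∫_0^π (u')² dx = 225*π/2 + 25*π/2 + 18*π + 0 + 0 + 0 = 143*π.
||u||_{H^1}^2 = (7*π) + (143*π) = 150*π.


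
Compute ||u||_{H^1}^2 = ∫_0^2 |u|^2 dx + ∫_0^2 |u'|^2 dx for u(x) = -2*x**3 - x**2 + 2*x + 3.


||u||_{H^1}^2 = 10806/35

The H^1 norm (squared) on an interval (0, L) is
  ||u||_{H^1}^2 = ∫_0^L u(x)^2 dx + ∫_0^L u'(x)^2 dx.
Compute u'(x) = -6*x**2 - 2*x + 2.
Then u(x)^2 = 4*x**6 + 4*x**5 - 7*x**4 - 16*x**3 - 2*x**2 + 12*x + 9 and u'(x)^2 = 36*x**4 + 24*x**3 - 20*x**2 - 8*x + 4.
Integrate each monomial from 0 to 2 using ∫_0^2 c·x^n dx = c·2^(n+1)/(n+1):
  ∫_0^2 u(x)^2 dx = ∫_0^2 (4*x^6 + 4*x^5 - 7*x^4 - 16*x^3 - 2*x^2 + 12*x + 9) dx. Term by term:
    ∫_0^2 4*x^6 dx = 512/7;  ∫_0^2 4*x^5 dx = 128/3;  ∫_0^2 -7*x^4 dx = -224/5;
    ∫_0^2 -16*x^3 dx = -64;  ∫_0^2 -2*x^2 dx = -16/3;  ∫_0^2 12*x dx = 24;
    ∫_0^2 9 dx = 18.
  Sum: 512/7 + 128/3 − 224/5 − 64 − 16/3 + 24 + 18 = 4586/105.
  ∫_0^2 u'(x)^2 dx = ∫_0^2 (36*x^4 + 24*x^3 - 20*x^2 - 8*x + 4) dx. Term by term:
    ∫_0^2 36*x^4 dx = 1152/5;  ∫_0^2 24*x^3 dx = 96;  ∫_0^2 -20*x^2 dx = -160/3;
    ∫_0^2 -8*x dx = -16;  ∫_0^2 4 dx = 8.
  Sum: 1152/5 + 96 − 160/3 − 16 + 8 = 3976/15.
Adding: ||u||_{H^1}^2 = 4586/105 + 3976/15 = 10806/35.


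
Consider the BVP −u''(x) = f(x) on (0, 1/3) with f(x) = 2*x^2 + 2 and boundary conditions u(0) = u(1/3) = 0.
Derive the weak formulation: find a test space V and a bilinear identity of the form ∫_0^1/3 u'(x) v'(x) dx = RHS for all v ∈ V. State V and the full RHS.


V = H^1_0(0, 1/3) (so v(0) = v(1/3) = 0); weak form: ∫_0^1/3 u'v' dx = ∫_0^1/3 (2*x^2 + 2) v dx for all v ∈ V.

Multiply both sides by a test function v and integrate from 0 to 1/3:
  ∫_0^1/3 −u''(x) v(x) dx = ∫_0^1/3 f(x) v(x) dx.
Integrate the LHS by parts once:
  ∫_0^1/3 −u'' v dx = −[u'(x) v(x)]_0^1/3 + ∫_0^1/3 u'(x) v'(x) dx.
Thus ∫_0^1/3 u'(x) v'(x) dx = ∫_0^1/3 f(x) v(x) dx + [u'(x) v(x)]_0^1/3.
Choose V so that boundary terms are either known or forced to vanish.
u is Dirichlet: u(0) = u(1/3) = 0. Let V = H^1_0(0, 1/3); then v(0) = v(1/3) = 0, and [u' v]_0^1/3 = 0.
Weak formulation: find u (satisfying any essential BC) such that ∫_0^1/3 u'(x) v'(x) dx = ∫_0^1/3 f v dx for all v ∈ V.
Substituting f(x) = 2*x^2 + 2, the right-hand side is ∫_0^1/3 (2*x^2 + 2) v dx.


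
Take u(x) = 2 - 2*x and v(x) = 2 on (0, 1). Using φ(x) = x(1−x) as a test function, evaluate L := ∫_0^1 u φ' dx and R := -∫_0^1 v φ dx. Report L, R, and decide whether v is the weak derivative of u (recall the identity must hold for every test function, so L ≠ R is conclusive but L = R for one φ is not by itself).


LHS = 1/3, RHS = -1/3. No, v is not the weak derivative of u.

u(x) = 2 - 2*x, classical derivative u'(x) = -2.
φ(x) = x(1−x), so φ'(x) = 1 - 2*x.
Note φ(0) = φ(1) = 0, so the boundary term u·φ vanishes.
LHS = ∫_0^1 u(x) φ'(x) dx = ∫_0^1 (4*x^2 - 6*x + 2) dx. Term by term:
  ∫_0^1 4*x^2 dx = 4/3;  ∫_0^1 -6*x dx = -3;  ∫_0^1 2 dx = 2.
Sum: 4/3 − 3 + 2 = 1/3.
So LHS = 1/3.
∫_0^1 v(x) φ(x) dx = ∫_0^1 (-2*x^2 + 2*x) dx. Term by term:
  ∫_0^1 -2*x^2 dx = -2/3;  ∫_0^1 2*x dx = 1.
Sum: -2/3 + 1 = 1/3.
So RHS = -∫_0^1 v(x) φ(x) dx = -1/3.
LHS − RHS = 2/3 ≠ 0, so the identity fails.
(For a valid weak derivative the identity must hold for EVERY test function, in particular this one. The failure shows v is NOT the weak derivative of u.)
Correct weak derivative would be u'(x) = -2.


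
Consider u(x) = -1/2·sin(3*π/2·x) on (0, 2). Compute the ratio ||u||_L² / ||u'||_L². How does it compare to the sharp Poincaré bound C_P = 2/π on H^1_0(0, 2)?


||u||_L² / ||u'||_L² = 2/(3*π) < C_P = 2/π.

u(x) = -1/2·sin(3*π/2·x), so u'(x) = -3*π*cos(3*π*x/2)/4.
Writing u(x) = A·sin(kπx/L) with A = -1/2 and k = 3, use ∫_0^L sin²(kπx/L) dx = L/2 and ∫_0^L cos²(kπx/L) dx = L/2.
u² = 1/4·sin²(3*π/2·x) and (u')² = 9*π^2/16·cos²(3*π/2·x), and each of sin², cos² integrates to L/2 = 1 over (0, 2).
∫_0^2 u² dx = 1/4, so ||u||_L² = 1/2.
∫_0^2 (u')² dx = 9*π^2/16, so ||u'||_L² = 3*π/4.
Ratio ||u||_L² / ||u'||_L² = 2/(3*π).
Sharp Poincaré constant on H^1_0(0, 2) is C_P = L/π = 2/π, achieved by sin(π/2·x).
This is the k = 3 harmonic; the ratio L/(kπ) is strictly less than C_P = L/π, consistent with the sharp inequality ||u||_L² ≤ C_P ||u'||_L².


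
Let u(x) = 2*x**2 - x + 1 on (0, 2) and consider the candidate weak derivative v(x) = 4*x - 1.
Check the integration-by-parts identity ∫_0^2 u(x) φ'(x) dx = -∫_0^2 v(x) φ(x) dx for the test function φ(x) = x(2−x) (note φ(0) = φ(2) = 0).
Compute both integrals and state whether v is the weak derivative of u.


LHS = -4, RHS = -4. Yes, v = u' weakly.

u(x) = 2*x**2 - x + 1, classical derivative u'(x) = 4*x - 1.
φ(x) = x(2−x), so φ'(x) = 2 - 2*x.
Note φ(0) = φ(2) = 0, so the boundary term u·φ vanishes.
LHS = ∫_0^2 u(x) φ'(x) dx = ∫_0^2 (-4*x^3 + 6*x^2 - 4*x + 2) dx. Term by term:
  ∫_0^2 -4*x^3 dx = -16;  ∫_0^2 6*x^2 dx = 16;  ∫_0^2 -4*x dx = -8;
  ∫_0^2 2 dx = 4.
Sum: -16 + 16 − 8 + 4 = -4.
So LHS = -4.
∫_0^2 v(x) φ(x) dx = ∫_0^2 (-4*x^3 + 9*x^2 - 2*x) dx. Term by term:
  ∫_0^2 -4*x^3 dx = -16;  ∫_0^2 9*x^2 dx = 24;  ∫_0^2 -2*x dx = -4.
Sum: -16 + 24 − 4 = 4.
So RHS = -∫_0^2 v(x) φ(x) dx = -4.
LHS = RHS, so the identity holds for this test φ.
Moreover u is smooth here and v(x) = u'(x) = 4*x - 1 pointwise, so the identity holds for every test function. Hence v is the weak derivative of u.


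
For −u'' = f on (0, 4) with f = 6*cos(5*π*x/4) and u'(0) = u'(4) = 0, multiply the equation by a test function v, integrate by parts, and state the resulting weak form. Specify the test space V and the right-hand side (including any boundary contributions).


V = H^1(0, 4) (no boundary constraint on v; u is determined up to an additive constant); weak form: ∫_0^4 u'v' dx = ∫_0^4 (6*cos(5*π*x/4)) v dx for all v ∈ V.

Multiply both sides by a test function v and integrate from 0 to 4:
  ∫_0^4 −u''(x) v(x) dx = ∫_0^4 f(x) v(x) dx.
Integrate the LHS by parts once:
  ∫_0^4 −u'' v dx = −[u'(x) v(x)]_0^4 + ∫_0^4 u'(x) v'(x) dx.
Thus ∫_0^4 u'(x) v'(x) dx = ∫_0^4 f(x) v(x) dx + [u'(x) v(x)]_0^4.
Choose V so that boundary terms are either known or forced to vanish.
u has homogeneous Neumann: u'(0) = u'(4) = 0. So [u' v]_0^4 = 0·v(4) − 0·v(0) = 0 for any v; take V = H^1(0, 4).
Weak formulation: find u (satisfying any essential BC) such that ∫_0^4 u'(x) v'(x) dx = ∫_0^4 f v dx for all v ∈ V (homogeneous Neumann, so boundary terms vanish).
Substituting f(x) = 6*cos(5*π*x/4), the right-hand side is ∫_0^4 (6*cos(5*π*x/4)) v dx.
Compatibility check (pure Neumann): taking v ≡ 1 ∈ V gives 0 = ∫_0^4 f dx + (0) − (0), i.e. ∫_0^4 f dx must equal u'(0) − u'(4) = 0. Indeed ∫_0^4 (6*cos(5*π*x/4)) dx = 0, so the data are compatible. The solution is then unique only up to an additive constant (fix it e.g. by requiring ∫_0^4 u dx = 0).


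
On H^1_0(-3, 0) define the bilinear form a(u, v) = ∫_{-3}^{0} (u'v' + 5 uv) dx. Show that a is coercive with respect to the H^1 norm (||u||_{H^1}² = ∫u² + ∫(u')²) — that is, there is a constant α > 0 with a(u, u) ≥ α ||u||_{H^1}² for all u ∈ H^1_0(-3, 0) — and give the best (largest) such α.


α = 1

Coercivity of a(·,·) on H^1_0(-3, 0) means a(u, u) ≥ α ||u||_{H^1}² for every u ∈ H^1_0.
The interval has length L = 3, and Poincaré/coercivity depend only on L. Here a(u, u) = ∫(u')² + (5)·∫u².
Here c = 5 ≥ 1, so a(u,u) = ∫(u')² + c∫u² ≥ ∫(u')² + ∫u² = ||u||_{H^1}², i.e. α = 1 works. No larger α is possible: a(u,u) ≥ α||u||_{H^1}² means (1−α)∫(u')² ≥ (α−c)∫u², and for the modes u_n = sin(nπ(x−x₀)/L) (x₀ the left endpoint) one has ∫u_n²/∫(u_n')² = (L/(nπ))² → 0, so a(u_n,u_n)/||u_n||_{H^1}² → 1. Hence the optimal constant is α = 1.
Therefore α = 1.


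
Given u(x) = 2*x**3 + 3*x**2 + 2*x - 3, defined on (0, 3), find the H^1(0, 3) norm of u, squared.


||u||_{H^1}^2 = 253698/35

The H^1 norm (squared) on an interval (0, L) is
  ||u||_{H^1}^2 = ∫_0^L u(x)^2 dx + ∫_0^L u'(x)^2 dx.
Compute u'(x) = 6*x**2 + 6*x + 2.
Then u(x)^2 = 4*x**6 + 12*x**5 + 17*x**4 - 14*x**2 - 12*x + 9 and u'(x)^2 = 36*x**4 + 72*x**3 + 60*x**2 + 24*x + 4.
Integrate each monomial from 0 to 3 using ∫_0^3 c·x^n dx = c·3^(n+1)/(n+1):
  ∫_0^3 u(x)^2 dx = ∫_0^3 (4*x^6 + 12*x^5 + 17*x^4 - 14*x^2 - 12*x + 9) dx. Term by term:
    ∫_0^3 4*x^6 dx = 8748/7;  ∫_0^3 12*x^5 dx = 1458;  ∫_0^3 17*x^4 dx = 4131/5;
    ∫_0^3 -14*x^2 dx = -126;  ∫_0^3 -12*x dx = -54;  ∫_0^3 9 dx = 27.
  Sum: 8748/7 + 1458 + 4131/5 − 126 − 54 + 27 = 118332/35.
  ∫_0^3 u'(x)^2 dx = ∫_0^3 (36*x^4 + 72*x^3 + 60*x^2 + 24*x + 4) dx. Term by term:
    ∫_0^3 36*x^4 dx = 8748/5;  ∫_0^3 72*x^3 dx = 1458;  ∫_0^3 60*x^2 dx = 540;
    ∫_0^3 24*x dx = 108;  ∫_0^3 4 dx = 12.
  Sum: 8748/5 + 1458 + 540 + 108 + 12 = 19338/5.
Adding: ||u||_{H^1}^2 = 118332/35 + 19338/5 = 253698/35.


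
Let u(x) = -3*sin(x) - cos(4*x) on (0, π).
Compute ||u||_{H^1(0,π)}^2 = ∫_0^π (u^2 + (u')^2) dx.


||u||_{H^1(0,π)}^2 = -68/5 + 35*π/2

u'(x) = 4*sin(4*x) - 3*cos(x).
Expand u² and (u')² and integrate term by term on (0, π), using: for integers n ≥ 1, ∫_0^π sin²(nx) dx = ∫_0^π cos²(nx) dx = π/2; for n ≠ n', ∫_0^π sin(nx)sin(n'x) dx = ∫_0^π cos(nx)cos(n'x) dx = 0; and by product-to-sum, ∫_0^π sin(nx)cos(n'x) dx = ½∫_0^π [sin((n+n')x) + sin((n−n')x)] dx, which is 0 when n+n' is even and 2n/(n²−n'²) when n+n' is odd (it need not vanish on (0, π)).
  u² squared terms: (-1)²·∫cos(4x)² dx = 1·π/2 = π/2;  (-3)²·∫sin(x)² dx = 9·π/2 = 9*π/2.
  u² cross terms: 2·(-1)·(-3)·∫cos(4x)·sin(x) dx = 6·(-2/15) = -4/5.
  So ∫_0^π u² dx = π/2 + 9*π/2 − 4/5 = -4/5 + 5*π.
  (u')² squared terms: (-3)²·∫cos(x)² dx = 9·π/2 = 9*π/2;  (4)²·∫sin(4x)² dx = 16·π/2 = 8*π.
  (u')² cross terms: 2·(-3)·(4)·∫cos(x)·sin(4x) dx = -24·(8/15) = -64/5.
  So ∫_0^π (u')² dx = 9*π/2 + 8*π − 64/5 = -64/5 + 25*π/2.
||u||_{H^1}^2 = (-4/5 + 5*π) + (-64/5 + 25*π/2) = -68/5 + 35*π/2.


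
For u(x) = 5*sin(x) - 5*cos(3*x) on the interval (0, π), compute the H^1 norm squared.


||u||_{H^1(0,π)}^2 = 150*π

u'(x) = 15*sin(3*x) + 5*cos(x).
Expand u² and (u')² and integrate term by term on (0, π), using: for integers n ≥ 1, ∫_0^π sin²(nx) dx = ∫_0^π cos²(nx) dx = π/2; for n ≠ n', ∫_0^π sin(nx)sin(n'x) dx = ∫_0^π cos(nx)cos(n'x) dx = 0; and by product-to-sum, ∫_0^π sin(nx)cos(n'x) dx = ½∫_0^π [sin((n+n')x) + sin((n−n')x)] dx, which is 0 when n+n' is even and 2n/(n²−n'²) when n+n' is odd (it need not vanish on (0, π)).
  u² squared terms: (-5)²·∫cos(3x)² dx = 25·π/2 = 25*π/2;  (5)²·∫sin(x)² dx = 25·π/2 = 25*π/2.
  u² cross terms: 2·(-5)·(5)·∫cos(3x)·sin(x) dx = -50·(0) = 0.
  So ∫_0^π u² dx = 25*π/2 + 25*π/2 + 0 = 25*π.
  (u')² squared terms: (5)²·∫cos(x)² dx = 25·π/2 = 25*π/2;  (15)²·∫sin(3x)² dx = 225·π/2 = 225*π/2.
  (u')² cross terms: 2·(5)·(15)·∫cos(x)·sin(3x) dx = 150·(0) = 0.
  So ∫_0^π (u')² dx = 25*π/2 + 225*π/2 + 0 = 125*π.
||u||_{H^1}^2 = (25*π) + (125*π) = 150*π.


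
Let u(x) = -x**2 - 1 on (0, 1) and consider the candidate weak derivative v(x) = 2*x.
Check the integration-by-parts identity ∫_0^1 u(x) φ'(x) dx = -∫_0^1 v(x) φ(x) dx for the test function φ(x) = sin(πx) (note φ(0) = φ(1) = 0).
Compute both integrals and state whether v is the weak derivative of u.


LHS = 2/π, RHS = -2/π. No, v is not the weak derivative of u.

u(x) = -x**2 - 1, classical derivative u'(x) = -2*x.
φ(x) = sin(πx), so φ'(x) = π*cos(π*x).
Note φ(0) = φ(1) = 0, so the boundary term u·φ vanishes.
LHS = ∫_0^1 u(x) φ'(x) dx = ∫_0^1 (-π*x^2*cos(π*x) - π*cos(π*x)) dx. Term by term:
  ∫_0^1 -π*cos(π*x) dx = 0;  ∫_0^1 -π*x^2*cos(π*x) dx = 2/π.
Sum: 0 + 2/π = 2/π.
So LHS = 2/π.
∫_0^1 v(x) φ(x) dx = ∫_0^1 (2*x*sin(π*x)) dx. Term by term:
  ∫_0^1 2*x*sin(π*x) dx = 2/π.
So RHS = -∫_0^1 v(x) φ(x) dx = -2/π.
LHS − RHS = 4/π ≠ 0, so the identity fails.
(For a valid weak derivative the identity must hold for EVERY test function, in particular this one. The failure shows v is NOT the weak derivative of u.)
Correct weak derivative would be u'(x) = -2*x.


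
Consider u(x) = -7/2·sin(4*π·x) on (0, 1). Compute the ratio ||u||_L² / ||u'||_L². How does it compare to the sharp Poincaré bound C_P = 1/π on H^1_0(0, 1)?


||u||_L² / ||u'||_L² = 1/(4*π) < C_P = 1/π.

u(x) = -7/2·sin(4*π·x), so u'(x) = -14*π*cos(4*π*x).
Writing u(x) = A·sin(kπx/L) with A = -7/2 and k = 4, use ∫_0^L sin²(kπx/L) dx = L/2 and ∫_0^L cos²(kπx/L) dx = L/2.
u² = 49/4·sin²(4*π·x) and (u')² = 196*π^2·cos²(4*π·x), and each of sin², cos² integrates to L/2 = 1/2 over (0, 1).
∫_0^1 u² dx = 49/8, so ||u||_L² = 7*sqrt(2)/4.
∫_0^1 (u')² dx = 98*π^2, so ||u'||_L² = 7*sqrt(2)*π.
Ratio ||u||_L² / ||u'||_L² = 1/(4*π).
Sharp Poincaré constant on H^1_0(0, 1) is C_P = L/π = 1/π, achieved by sin(π·x).
This is the k = 4 harmonic; the ratio L/(kπ) is strictly less than C_P = L/π, consistent with the sharp inequality ||u||_L² ≤ C_P ||u'||_L².


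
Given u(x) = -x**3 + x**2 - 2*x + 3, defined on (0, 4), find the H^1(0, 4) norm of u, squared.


||u||_{H^1}^2 = 302516/105

The H^1 norm (squared) on an interval (0, L) is
  ||u||_{H^1}^2 = ∫_0^L u(x)^2 dx + ∫_0^L u'(x)^2 dx.
Compute u'(x) = -3*x**2 + 2*x - 2.
Then u(x)^2 = x**6 - 2*x**5 + 5*x**4 - 10*x**3 + 10*x**2 - 12*x + 9 and u'(x)^2 = 9*x**4 - 12*x**3 + 16*x**2 - 8*x + 4.
Integrate each monomial from 0 to 4 using ∫_0^4 c·x^n dx = c·4^(n+1)/(n+1):
  ∫_0^4 u(x)^2 dx = ∫_0^4 (x^6 - 2*x^5 + 5*x^4 - 10*x^3 + 10*x^2 - 12*x + 9) dx. Term by term:
    ∫_0^4 x^6 dx = 16384/7;  ∫_0^4 -2*x^5 dx = -4096/3;  ∫_0^4 5*x^4 dx = 1024;
    ∫_0^4 -10*x^3 dx = -640;  ∫_0^4 10*x^2 dx = 640/3;  ∫_0^4 -12*x dx = -96;
    ∫_0^4 9 dx = 36.
  Sum: 16384/7 − 4096/3 + 1024 − 640 + 640/3 − 96 + 36 = 10588/7.
  ∫_0^4 u'(x)^2 dx = ∫_0^4 (9*x^4 - 12*x^3 + 16*x^2 - 8*x + 4) dx. Term by term:
    ∫_0^4 9*x^4 dx = 9216/5;  ∫_0^4 -12*x^3 dx = -768;  ∫_0^4 16*x^2 dx = 1024/3;
    ∫_0^4 -8*x dx = -64;  ∫_0^4 4 dx = 16.
  Sum: 9216/5 − 768 + 1024/3 − 64 + 16 = 20528/15.
Adding: ||u||_{H^1}^2 = 10588/7 + 20528/15 = 302516/105.


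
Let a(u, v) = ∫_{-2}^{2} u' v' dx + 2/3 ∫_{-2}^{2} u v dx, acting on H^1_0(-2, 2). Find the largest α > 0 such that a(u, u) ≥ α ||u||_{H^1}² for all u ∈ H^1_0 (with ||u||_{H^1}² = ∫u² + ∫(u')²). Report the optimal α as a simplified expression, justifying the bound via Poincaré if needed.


α = (π^2 + 32/3)/(π^2 + 16)

Coercivity of a(·,·) on H^1_0(-2, 2) means a(u, u) ≥ α ||u||_{H^1}² for every u ∈ H^1_0.
The interval has length L = 4, and Poincaré/coercivity depend only on L. Here a(u, u) = ∫(u')² + (2/3)·∫u².
Here 0 < c = 2/3 < 1. The condition a(u,u) ≥ α||u||_{H^1}² reads (1−α)∫(u')² ≥ (α−c)∫u². Any admissible α is ≤ 1 (rapidly oscillating u have ∫u²/∫(u')² → 0), and α = 1 would force 0 ≥ (1−c)∫u², impossible since c < 1; so 1−α > 0. By the sharp Poincaré inequality on H^1_0 of an interval of length L, ∫(u')² ≥ (π/L)²∫u² with equality for the first sine mode sin(π(x−x₀)/L) (x₀ the left endpoint), so the inequality holds for all u iff (1−α)(π/L)² ≥ α − c, i.e. α ≤ ((π/L)² + c)/((π/L)² + 1) = (1 + c(L/π)²)/(1 + (L/π)²). With (π/L)² = π^2/16 and c = 2/3, the largest admissible constant is α = ((π/L)² + c)/((π/L)² + 1).
Simplifying, α = (π^2 + 32/3)/(π^2 + 16).


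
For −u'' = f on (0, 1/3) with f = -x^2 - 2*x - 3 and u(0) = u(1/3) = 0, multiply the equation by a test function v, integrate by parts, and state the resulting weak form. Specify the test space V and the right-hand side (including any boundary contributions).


V = H^1_0(0, 1/3) (so v(0) = v(1/3) = 0); weak form: ∫_0^1/3 u'v' dx = ∫_0^1/3 (-x^2 - 2*x - 3) v dx for all v ∈ V.

Multiply both sides by a test function v and integrate from 0 to 1/3:
  ∫_0^1/3 −u''(x) v(x) dx = ∫_0^1/3 f(x) v(x) dx.
Integrate the LHS by parts once:
  ∫_0^1/3 −u'' v dx = −[u'(x) v(x)]_0^1/3 + ∫_0^1/3 u'(x) v'(x) dx.
Thus ∫_0^1/3 u'(x) v'(x) dx = ∫_0^1/3 f(x) v(x) dx + [u'(x) v(x)]_0^1/3.
Choose V so that boundary terms are either known or forced to vanish.
u is Dirichlet: u(0) = u(1/3) = 0. Let V = H^1_0(0, 1/3); then v(0) = v(1/3) = 0, and [u' v]_0^1/3 = 0.
Weak formulation: find u (satisfying any essential BC) such that ∫_0^1/3 u'(x) v'(x) dx = ∫_0^1/3 f v dx for all v ∈ V.
Substituting f(x) = -x^2 - 2*x - 3, the right-hand side is ∫_0^1/3 (-x^2 - 2*x - 3) v dx.


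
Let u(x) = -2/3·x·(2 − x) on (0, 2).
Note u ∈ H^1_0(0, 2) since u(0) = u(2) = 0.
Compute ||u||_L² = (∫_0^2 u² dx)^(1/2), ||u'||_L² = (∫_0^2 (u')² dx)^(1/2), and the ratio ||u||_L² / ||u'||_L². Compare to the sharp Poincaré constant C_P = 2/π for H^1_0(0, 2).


||u||_L² / ||u'||_L² = sqrt(10)/5 < C_P = 2/π.

u(x) = -2/3·x·(2 − x), so u'(x) = 4*x/3 - 4/3.
u(x) = -2/3·x·(2 − x) vanishes at x = 0 and x = 2, so u ∈ H^1_0(0, 2). Differentiate via the product rule and integrate the resulting polynomials term by term.
  ∫_0^2 u² dx = ∫_0^2 (4*x^4/9 - 16*x^3/9 + 16*x^2/9) dx. Term by term:
    ∫_0^2 4*x^4/9 dx = 128/45;  ∫_0^2 -16*x^3/9 dx = -64/9;  ∫_0^2 16*x^2/9 dx = 128/27.
  Sum: 128/45 − 64/9 + 128/27 = 64/135.
  ∫_0^2 (u')² dx = ∫_0^2 (16*x^2/9 - 32*x/9 + 16/9) dx. Term by term:
    ∫_0^2 16*x^2/9 dx = 128/27;  ∫_0^2 -32*x/9 dx = -64/9;  ∫_0^2 16/9 dx = 32/9.
  Sum: 128/27 − 64/9 + 32/9 = 32/27.
∫_0^2 u² dx = 64/135, so ||u||_L² = 8*sqrt(15)/45.
∫_0^2 (u')² dx = 32/27, so ||u'||_L² = 4*sqrt(6)/9.
Ratio ||u||_L² / ||u'||_L² = sqrt(10)/5.
Sharp Poincaré constant on H^1_0(0, 2) is C_P = L/π = 2/π, achieved by sin(π/2·x).
A polynomial bump cannot attain the sharp Poincaré constant (only the first sine eigenfunction does), so the ratio is strictly less than C_P, consistent with ||u||_L² ≤ C_P ||u'||_L².


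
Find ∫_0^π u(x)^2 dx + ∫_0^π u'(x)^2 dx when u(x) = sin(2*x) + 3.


||u||_{H^1(0,π)}^2 = 23*π/2

u'(x) = 2*cos(2*x).
Expand u² and (u')² and integrate term by term on (0, π), using: for integers n ≥ 1, ∫_0^π sin²(nx) dx = ∫_0^π cos²(nx) dx = π/2; for n ≠ n', ∫_0^π sin(nx)sin(n'x) dx = ∫_0^π cos(nx)cos(n'x) dx = 0; and by product-to-sum, ∫_0^π sin(nx)cos(n'x) dx = ½∫_0^π [sin((n+n')x) + sin((n−n')x)] dx, which is 0 when n+n' is even and 2n/(n²−n'²) when n+n' is odd (it need not vanish on (0, π)). For the constant mode: ∫_0^π 1 dx = π, ∫_0^π cos(nx) dx = 0, ∫_0^π sin(nx) dx = (1−(−1)^n)/n.
  u² squared terms: (3)²·∫1 dx = 9·π = 9*π;  (1)²·∫sin(2x)² dx = 1·π/2 = π/2.
  u² cross terms: 2·(3)·(1)·∫1·sin(2x) dx = 6·(0) = 0.
  So ∫_0^π u² dx = 9*π + π/2 + 0 = 19*π/2.
  (u')² squared terms: (2)²·∫cos(2x)² dx = 4·π/2 = 2*π.
  So ∫_0^π (u')² dx = 2*π.
||u||_{H^1}^2 = (19*π/2) + (2*π) = 23*π/2.


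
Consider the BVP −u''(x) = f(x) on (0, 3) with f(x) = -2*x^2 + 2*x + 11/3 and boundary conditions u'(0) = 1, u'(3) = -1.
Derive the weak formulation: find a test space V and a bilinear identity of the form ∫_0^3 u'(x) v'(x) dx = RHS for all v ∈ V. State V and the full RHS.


V = H^1(0, 3) (v unrestricted at boundary; u is determined up to an additive constant); weak form: ∫_0^3 u'v' dx = ∫_0^3 (-2*x^2 + 2*x + 11/3) v dx − v(3) − v(0) for all v ∈ V.

Multiply both sides by a test function v and integrate from 0 to 3:
  ∫_0^3 −u''(x) v(x) dx = ∫_0^3 f(x) v(x) dx.
Integrate the LHS by parts once:
  ∫_0^3 −u'' v dx = −[u'(x) v(x)]_0^3 + ∫_0^3 u'(x) v'(x) dx.
Thus ∫_0^3 u'(x) v'(x) dx = ∫_0^3 f(x) v(x) dx + [u'(x) v(x)]_0^3.
Choose V so that boundary terms are either known or forced to vanish.
u has inhomogeneous Neumann u'(0) = 1, u'(3) = -1. [u' v]_0^3 = (-1)·v(3) − (1)·v(0) = − v(3) − v(0). Take V = H^1(0, 3); boundary term becomes part of RHS.
Weak formulation: find u (satisfying any essential BC) such that ∫_0^3 u'(x) v'(x) dx = ∫_0^3 f v dx − v(3) − v(0) for all v ∈ V (Neumann data are natural BCs: they enter the RHS as boundary terms).
Substituting f(x) = -2*x^2 + 2*x + 11/3, the right-hand side is ∫_0^3 (-2*x^2 + 2*x + 11/3) v dx − v(3) − v(0).
Compatibility check (pure Neumann): taking v ≡ 1 ∈ V gives 0 = ∫_0^3 f dx + (-1) − (1), i.e. ∫_0^3 f dx must equal u'(0) − u'(3) = 2. Indeed ∫_0^3 (-2*x^2 + 2*x + 11/3) dx = 2, so the data are compatible. The solution is then unique only up to an additive constant (fix it e.g. by requiring ∫_0^3 u dx = 0).


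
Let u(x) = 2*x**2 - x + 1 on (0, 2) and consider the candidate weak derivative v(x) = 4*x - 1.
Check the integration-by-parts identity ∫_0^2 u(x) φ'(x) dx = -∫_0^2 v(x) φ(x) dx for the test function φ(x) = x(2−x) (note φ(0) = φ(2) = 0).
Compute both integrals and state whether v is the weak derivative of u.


LHS = -4, RHS = -4. Yes, v = u' weakly.

u(x) = 2*x**2 - x + 1, classical derivative u'(x) = 4*x - 1.
φ(x) = x(2−x), so φ'(x) = 2 - 2*x.
Note φ(0) = φ(2) = 0, so the boundary term u·φ vanishes.
LHS = ∫_0^2 u(x) φ'(x) dx = ∫_0^2 (-4*x^3 + 6*x^2 - 4*x + 2) dx. Term by term:
  ∫_0^2 -4*x^3 dx = -16;  ∫_0^2 6*x^2 dx = 16;  ∫_0^2 -4*x dx = -8;
  ∫_0^2 2 dx = 4.
Sum: -16 + 16 − 8 + 4 = -4.
So LHS = -4.
∫_0^2 v(x) φ(x) dx = ∫_0^2 (-4*x^3 + 9*x^2 - 2*x) dx. Term by term:
  ∫_0^2 -4*x^3 dx = -16;  ∫_0^2 9*x^2 dx = 24;  ∫_0^2 -2*x dx = -4.
Sum: -16 + 24 − 4 = 4.
So RHS = -∫_0^2 v(x) φ(x) dx = -4.
LHS = RHS, so the identity holds for this test φ.
Moreover u is smooth here and v(x) = u'(x) = 4*x - 1 pointwise, so the identity holds for every test function. Hence v is the weak derivative of u.


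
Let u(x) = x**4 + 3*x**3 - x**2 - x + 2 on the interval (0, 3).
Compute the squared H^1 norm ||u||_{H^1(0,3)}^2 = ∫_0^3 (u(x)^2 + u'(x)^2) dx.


||u||_{H^1}^2 = 3420831/140

The H^1 norm (squared) on an interval (0, L) is
  ||u||_{H^1}^2 = ∫_0^L u(x)^2 dx + ∫_0^L u'(x)^2 dx.
Compute u'(x) = 4*x**3 + 9*x**2 - 2*x - 1.
Then u(x)^2 = x**8 + 6*x**7 + 7*x**6 - 8*x**5 - x**4 + 14*x**3 - 3*x**2 - 4*x + 4 and u'(x)^2 = 16*x**6 + 72*x**5 + 65*x**4 - 44*x**3 - 14*x**2 + 4*x + 1.
Integrate each monomial from 0 to 3 using ∫_0^3 c·x^n dx = c·3^(n+1)/(n+1):
  ∫_0^3 u(x)^2 dx = ∫_0^3 (x^8 + 6*x^7 + 7*x^6 - 8*x^5 - x^4 + 14*x^3 - 3*x^2 - 4*x + 4) dx. Term by term:
    ∫_0^3 x^8 dx = 2187;  ∫_0^3 6*x^7 dx = 19683/4;  ∫_0^3 7*x^6 dx = 2187;
    ∫_0^3 -8*x^5 dx = -972;  ∫_0^3 -x^4 dx = -243/5;  ∫_0^3 14*x^3 dx = 567/2;
    ∫_0^3 -3*x^2 dx = -27;  ∫_0^3 -4*x dx = -18;  ∫_0^3 4 dx = 12.
  Sum: 2187 + 19683/4 + 2187 − 972 − 243/5 + 567/2 − 27 − 18 + 12 = 170493/20.
  ∫_0^3 u'(x)^2 dx = ∫_0^3 (16*x^6 + 72*x^5 + 65*x^4 - 44*x^3 - 14*x^2 + 4*x + 1) dx. Term by term:
    ∫_0^3 16*x^6 dx = 34992/7;  ∫_0^3 72*x^5 dx = 8748;  ∫_0^3 65*x^4 dx = 3159;
    ∫_0^3 -44*x^3 dx = -891;  ∫_0^3 -14*x^2 dx = -126;  ∫_0^3 4*x dx = 18;
    ∫_0^3 1 dx = 3.
  Sum: 34992/7 + 8748 + 3159 − 891 − 126 + 18 + 3 = 111369/7.
Adding: ||u||_{H^1}^2 = 170493/20 + 111369/7 = 3420831/140.


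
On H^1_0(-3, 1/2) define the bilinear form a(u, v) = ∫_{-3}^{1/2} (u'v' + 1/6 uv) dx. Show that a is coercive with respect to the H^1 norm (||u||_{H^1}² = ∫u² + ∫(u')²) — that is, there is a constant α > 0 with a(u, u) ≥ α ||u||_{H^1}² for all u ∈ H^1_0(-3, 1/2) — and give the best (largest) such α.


α = (49 + 24*π^2)/(6*(4*π^2 + 49))

Coercivity of a(·,·) on H^1_0(-3, 1/2) means a(u, u) ≥ α ||u||_{H^1}² for every u ∈ H^1_0.
The interval has length L = 7/2, and Poincaré/coercivity depend only on L. Here a(u, u) = ∫(u')² + (1/6)·∫u².
Here 0 < c = 1/6 < 1. The condition a(u,u) ≥ α||u||_{H^1}² reads (1−α)∫(u')² ≥ (α−c)∫u². Any admissible α is ≤ 1 (rapidly oscillating u have ∫u²/∫(u')² → 0), and α = 1 would force 0 ≥ (1−c)∫u², impossible since c < 1; so 1−α > 0. By the sharp Poincaré inequality on H^1_0 of an interval of length L, ∫(u')² ≥ (π/L)²∫u² with equality for the first sine mode sin(π(x−x₀)/L) (x₀ the left endpoint), so the inequality holds for all u iff (1−α)(π/L)² ≥ α − c, i.e. α ≤ ((π/L)² + c)/((π/L)² + 1) = (1 + c(L/π)²)/(1 + (L/π)²). With (π/L)² = 4*π^2/49 and c = 1/6, the largest admissible constant is α = ((π/L)² + c)/((π/L)² + 1).
Simplifying, α = (49 + 24*π^2)/(6*(4*π^2 + 49)).


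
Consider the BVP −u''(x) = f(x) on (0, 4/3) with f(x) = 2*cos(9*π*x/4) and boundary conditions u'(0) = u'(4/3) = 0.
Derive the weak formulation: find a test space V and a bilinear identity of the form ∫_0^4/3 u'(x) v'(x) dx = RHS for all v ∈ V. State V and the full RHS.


V = H^1(0, 4/3) (no boundary constraint on v; u is determined up to an additive constant); weak form: ∫_0^4/3 u'v' dx = ∫_0^4/3 (2*cos(9*π*x/4)) v dx for all v ∈ V.

Multiply both sides by a test function v and integrate from 0 to 4/3:
  ∫_0^4/3 −u''(x) v(x) dx = ∫_0^4/3 f(x) v(x) dx.
Integrate the LHS by parts once:
  ∫_0^4/3 −u'' v dx = −[u'(x) v(x)]_0^4/3 + ∫_0^4/3 u'(x) v'(x) dx.
Thus ∫_0^4/3 u'(x) v'(x) dx = ∫_0^4/3 f(x) v(x) dx + [u'(x) v(x)]_0^4/3.
Choose V so that boundary terms are either known or forced to vanish.
u has homogeneous Neumann: u'(0) = u'(4/3) = 0. So [u' v]_0^4/3 = 0·v(4/3) − 0·v(0) = 0 for any v; take V = H^1(0, 4/3).
Weak formulation: find u (satisfying any essential BC) such that ∫_0^4/3 u'(x) v'(x) dx = ∫_0^4/3 f v dx for all v ∈ V (homogeneous Neumann, so boundary terms vanish).
Substituting f(x) = 2*cos(9*π*x/4), the right-hand side is ∫_0^4/3 (2*cos(9*π*x/4)) v dx.
Compatibility check (pure Neumann): taking v ≡ 1 ∈ V gives 0 = ∫_0^4/3 f dx + (0) − (0), i.e. ∫_0^4/3 f dx must equal u'(0) − u'(4/3) = 0. Indeed ∫_0^4/3 (2*cos(9*π*x/4)) dx = 0, so the data are compatible. The solution is then unique only up to an additive constant (fix it e.g. by requiring ∫_0^4/3 u dx = 0).


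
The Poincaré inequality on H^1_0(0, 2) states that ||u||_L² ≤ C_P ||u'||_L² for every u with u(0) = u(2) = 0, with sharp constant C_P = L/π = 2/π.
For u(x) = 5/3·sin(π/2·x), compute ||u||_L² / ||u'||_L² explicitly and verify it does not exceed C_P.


||u||_L² / ||u'||_L² = 2/π = C_P.

u(x) = 5/3·sin(π/2·x), so u'(x) = 5*π*cos(π*x/2)/6.
Writing u(x) = A·sin(kπx/L) with A = 5/3 and k = 1, use ∫_0^L sin²(kπx/L) dx = L/2 and ∫_0^L cos²(kπx/L) dx = L/2.
u² = 25/9·sin²(π/2·x) and (u')² = 25*π^2/36·cos²(π/2·x), and each of sin², cos² integrates to L/2 = 1 over (0, 2).
∫_0^2 u² dx = 25/9, so ||u||_L² = 5/3.
∫_0^2 (u')² dx = 25*π^2/36, so ||u'||_L² = 5*π/6.
Ratio ||u||_L² / ||u'||_L² = 2/π.
Sharp Poincaré constant on H^1_0(0, 2) is C_P = L/π = 2/π, achieved by sin(π/2·x).
This is the k = 1 eigenfunction (up to amplitude), so the ratio equals the sharp Poincaré constant exactly.


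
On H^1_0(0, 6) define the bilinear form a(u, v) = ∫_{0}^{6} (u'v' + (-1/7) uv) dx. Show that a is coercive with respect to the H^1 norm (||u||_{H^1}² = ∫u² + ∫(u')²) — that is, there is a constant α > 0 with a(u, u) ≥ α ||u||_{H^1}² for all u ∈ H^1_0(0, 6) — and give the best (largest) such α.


α = (-36/7 + π^2)/(π^2 + 36)

Coercivity of a(·,·) on H^1_0(0, 6) means a(u, u) ≥ α ||u||_{H^1}² for every u ∈ H^1_0.
The interval has length L = 6, and Poincaré/coercivity depend only on L. Here a(u, u) = ∫(u')² + (-1/7)·∫u².
Here c = -1/7 < 0 with |c| < (π/L)² = π^2/36, so coercivity still holds. The condition a(u,u) ≥ α||u||_{H^1}² reads (1−α)∫(u')² ≥ (α−c)∫u². Any admissible α is ≤ 1 (rapidly oscillating u have ∫u²/∫(u')² → 0), and α = 1 would force 0 ≥ (1−c)∫u², impossible since c < 1; so 1−α > 0. By the sharp Poincaré inequality on H^1_0 of an interval of length L, ∫(u')² ≥ (π/L)²∫u² with equality for the first sine mode sin(π(x−x₀)/L) (x₀ the left endpoint), so the inequality holds for all u iff (1−α)(π/L)² ≥ α − c, i.e. α ≤ ((π/L)² + c)/((π/L)² + 1) = (1 + c(L/π)²)/(1 + (L/π)²). (Direct route, valid since c ≤ 0: Poincaré gives c∫u² ≥ c(L/π)²∫(u')², so a(u,u) ≥ (1 + c(L/π)²)∫(u')², while ||u||_{H^1}² ≤ (1 + (L/π)²)∫(u')²; dividing yields the same α.) With (π/L)² = π^2/36 and c = -1/7, the largest admissible constant is α = ((π/L)² + c)/((π/L)² + 1).
Simplifying, α = (-36/7 + π^2)/(π^2 + 36).


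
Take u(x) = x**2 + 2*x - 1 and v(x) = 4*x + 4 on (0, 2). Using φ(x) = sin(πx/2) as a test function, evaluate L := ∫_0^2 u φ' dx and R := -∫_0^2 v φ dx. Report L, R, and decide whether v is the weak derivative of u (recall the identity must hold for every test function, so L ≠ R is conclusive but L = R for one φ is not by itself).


LHS = -16/π, RHS = -32/π. No, v is not the weak derivative of u.

u(x) = x**2 + 2*x - 1, classical derivative u'(x) = 2*x + 2.
φ(x) = sin(πx/2), so φ'(x) = π*cos(π*x/2)/2.
Note φ(0) = φ(2) = 0, so the boundary term u·φ vanishes.
LHS = ∫_0^2 u(x) φ'(x) dx = ∫_0^2 (π*x^2*cos(π*x/2)/2 + π*x*cos(π*x/2) - π*cos(π*x/2)/2) dx. Term by term:
  ∫_0^2 -π*cos(π*x/2)/2 dx = 0;  ∫_0^2 π*x*cos(π*x/2) dx = -8/π;  ∫_0^2 π*x^2*cos(π*x/2)/2 dx = -8/π.
Sum: 0 − 8/π − 8/π = -16/π.
So LHS = -16/π.
∫_0^2 v(x) φ(x) dx = ∫_0^2 (4*x*sin(π*x/2) + 4*sin(π*x/2)) dx. Term by term:
  ∫_0^2 4*sin(π*x/2) dx = 16/π;  ∫_0^2 4*x*sin(π*x/2) dx = 16/π.
Sum: 16/π + 16/π = 32/π.
So RHS = -∫_0^2 v(x) φ(x) dx = -32/π.
LHS − RHS = 16/π ≠ 0, so the identity fails.
(For a valid weak derivative the identity must hold for EVERY test function, in particular this one. The failure shows v is NOT the weak derivative of u.)
Correct weak derivative would be u'(x) = 2*x + 2.


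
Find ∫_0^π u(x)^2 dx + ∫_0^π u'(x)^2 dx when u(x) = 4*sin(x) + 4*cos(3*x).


||u||_{H^1(0,π)}^2 = 96*π

u'(x) = -12*sin(3*x) + 4*cos(x).
Expand u² and (u')² and integrate term by term on (0, π), using: for integers n ≥ 1, ∫_0^π sin²(nx) dx = ∫_0^π cos²(nx) dx = π/2; for n ≠ n', ∫_0^π sin(nx)sin(n'x) dx = ∫_0^π cos(nx)cos(n'x) dx = 0; and by product-to-sum, ∫_0^π sin(nx)cos(n'x) dx = ½∫_0^π [sin((n+n')x) + sin((n−n')x)] dx, which is 0 when n+n' is even and 2n/(n²−n'²) when n+n' is odd (it need not vanish on (0, π)).
  u² squared terms: (4)²·∫cos(3x)² dx = 16·π/2 = 8*π;  (4)²·∫sin(x)² dx = 16·π/2 = 8*π.
  u² cross terms: 2·(4)·(4)·∫cos(3x)·sin(x) dx = 32·(0) = 0.
  So ∫_0^π u² dx = 8*π + 8*π + 0 = 16*π.
  (u')² squared terms: (-12)²·∫sin(3x)² dx = 144·π/2 = 72*π;  (4)²·∫cos(x)² dx = 16·π/2 = 8*π.
  (u')² cross terms: 2·(-12)·(4)·∫sin(3x)·cos(x) dx = -96·(0) = 0.
  So ∫_0^π (u')² dx = 72*π + 8*π + 0 = 80*π.
||u||_{H^1}^2 = (16*π) + (80*π) = 96*π.


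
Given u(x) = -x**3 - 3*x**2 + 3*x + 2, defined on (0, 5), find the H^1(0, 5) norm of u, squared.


||u||_{H^1}^2 = 516085/14

The H^1 norm (squared) on an interval (0, L) is
  ||u||_{H^1}^2 = ∫_0^L u(x)^2 dx + ∫_0^L u'(x)^2 dx.
Compute u'(x) = -3*x**2 - 6*x + 3.
Then u(x)^2 = x**6 + 6*x**5 + 3*x**4 - 22*x**3 - 3*x**2 + 12*x + 4 and u'(x)^2 = 9*x**4 + 36*x**3 + 18*x**2 - 36*x + 9.
Integrate each monomial from 0 to 5 using ∫_0^5 c·x^n dx = c·5^(n+1)/(n+1):
  ∫_0^5 u(x)^2 dx = ∫_0^5 (x^6 + 6*x^5 + 3*x^4 - 22*x^3 - 3*x^2 + 12*x + 4) dx. Term by term:
    ∫_0^5 x^6 dx = 78125/7;  ∫_0^5 6*x^5 dx = 15625;  ∫_0^5 3*x^4 dx = 1875;
    ∫_0^5 -22*x^3 dx = -6875/2;  ∫_0^5 -3*x^2 dx = -125;  ∫_0^5 12*x dx = 150;
    ∫_0^5 4 dx = 20.
  Sum: 78125/7 + 15625 + 1875 − 6875/2 − 125 + 150 + 20 = 353755/14.
  ∫_0^5 u'(x)^2 dx = ∫_0^5 (9*x^4 + 36*x^3 + 18*x^2 - 36*x + 9) dx. Term by term:
    ∫_0^5 9*x^4 dx = 5625;  ∫_0^5 36*x^3 dx = 5625;  ∫_0^5 18*x^2 dx = 750;
    ∫_0^5 -36*x dx = -450;  ∫_0^5 9 dx = 45.
  Sum: 5625 + 5625 + 750 − 450 + 45 = 11595.
Adding: ||u||_{H^1}^2 = 353755/14 + 11595 = 516085/14.


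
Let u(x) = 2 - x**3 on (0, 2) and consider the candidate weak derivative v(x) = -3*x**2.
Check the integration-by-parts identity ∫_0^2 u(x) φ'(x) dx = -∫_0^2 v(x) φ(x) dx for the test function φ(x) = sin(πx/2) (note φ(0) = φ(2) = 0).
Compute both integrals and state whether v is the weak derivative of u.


LHS = -96/π^3 + 24/π, RHS = -96/π^3 + 24/π. Yes, v = u' weakly.

u(x) = 2 - x**3, classical derivative u'(x) = -3*x**2.
φ(x) = sin(πx/2), so φ'(x) = π*cos(π*x/2)/2.
Note φ(0) = φ(2) = 0, so the boundary term u·φ vanishes.
LHS = ∫_0^2 u(x) φ'(x) dx = ∫_0^2 (-π*x^3*cos(π*x/2)/2 + π*cos(π*x/2)) dx. Term by term:
  ∫_0^2 π*cos(π*x/2) dx = 0;  ∫_0^2 -π*x^3*cos(π*x/2)/2 dx = -96/π^3 + 24/π.
Sum: 0 + -96/π^3 + 24/π = -96/π^3 + 24/π.
So LHS = -96/π^3 + 24/π.
∫_0^2 v(x) φ(x) dx = ∫_0^2 (-3*x^2*sin(π*x/2)) dx. Term by term:
  ∫_0^2 -3*x^2*sin(π*x/2) dx = -24/π + 96/π^3.
So RHS = -∫_0^2 v(x) φ(x) dx = -96/π^3 + 24/π.
LHS = RHS, so the identity holds for this test φ.
Moreover u is smooth here and v(x) = u'(x) = -3*x**2 pointwise, so the identity holds for every test function. Hence v is the weak derivative of u.


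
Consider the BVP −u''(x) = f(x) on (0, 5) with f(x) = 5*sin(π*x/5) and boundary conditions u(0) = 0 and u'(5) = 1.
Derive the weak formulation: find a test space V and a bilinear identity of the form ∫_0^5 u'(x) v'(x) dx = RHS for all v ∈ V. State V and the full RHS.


V = {v ∈ H^1(0, 5) : v(0) = 0} (test functions vanish at x = 0 where u is specified); weak form: ∫_0^5 u'v' dx = ∫_0^5 (5*sin(π*x/5)) v dx + v(5) for all v ∈ V.

Multiply both sides by a test function v and integrate from 0 to 5:
  ∫_0^5 −u''(x) v(x) dx = ∫_0^5 f(x) v(x) dx.
Integrate the LHS by parts once:
  ∫_0^5 −u'' v dx = −[u'(x) v(x)]_0^5 + ∫_0^5 u'(x) v'(x) dx.
Thus ∫_0^5 u'(x) v'(x) dx = ∫_0^5 f(x) v(x) dx + [u'(x) v(x)]_0^5.
Choose V so that boundary terms are either known or forced to vanish.
Mixed BC: u(0) = 0 (Dirichlet) and u'(5) = 1 (Neumann). Define V = {v ∈ H^1(0, 5) : v(0) = 0}. Then [u' v]_0^5 = u'(5)·v(5) − u'(0)·0 = v(5).
Weak formulation: find u (satisfying any essential BC) such that ∫_0^5 u'(x) v'(x) dx = ∫_0^5 f v dx + v(5) for all v ∈ V (Dirichlet at 0 absorbed into V; Neumann datum at x = 5 contributes the boundary term).
Substituting f(x) = 5*sin(π*x/5), the right-hand side is ∫_0^5 (5*sin(π*x/5)) v dx + v(5).


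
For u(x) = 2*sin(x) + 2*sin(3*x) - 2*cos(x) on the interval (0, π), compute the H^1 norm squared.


||u||_{H^1(0,π)}^2 = 28*π

u'(x) = 2*sin(x) + 2*cos(x) + 6*cos(3*x).
Expand u² and (u')² and integrate term by term on (0, π), using: for integers n ≥ 1, ∫_0^π sin²(nx) dx = ∫_0^π cos²(nx) dx = π/2; for n ≠ n', ∫_0^π sin(nx)sin(n'x) dx = ∫_0^π cos(nx)cos(n'x) dx = 0; and by product-to-sum, ∫_0^π sin(nx)cos(n'x) dx = ½∫_0^π [sin((n+n')x) + sin((n−n')x)] dx, which is 0 when n+n' is even and 2n/(n²−n'²) when n+n' is odd (it need not vanish on (0, π)).
  u² squared terms: (-2)²·∫cos(x)² dx = 4·π/2 = 2*π;  (2)²·∫sin(x)² dx = 4·π/2 = 2*π;  (2)²·∫sin(3x)² dx = 4·π/2 = 2*π.
  u² cross terms: 2·(-2)·(2)·∫cos(x)·sin(x) dx = -8·(0) = 0;  2·(-2)·(2)·∫cos(x)·sin(3x) dx = -8·(0) = 0;  2·(2)·(2)·∫sin(x)·sin(3x) dx = 8·(0) = 0.
  So ∫_0^π u² dx = 2*π + 2*π + 2*π + 0 + 0 + 0 = 6*π.
  (u')² squared terms: (2)²·∫cos(x)² dx = 4·π/2 = 2*π;  (2)²·∫sin(x)² dx = 4·π/2 = 2*π;  (6)²·∫cos(3x)² dx = 36·π/2 = 18*π.
  (u')² cross terms: 2·(2)·(2)·∫cos(x)·sin(x) dx = 8·(0) = 0;  2·(2)·(6)·∫cos(x)·cos(3x) dx = 24·(0) = 0;  2·(2)·(6)·∫sin(x)·cos(3x) dx = 24·(0) = 0.
  So ∫_0^π (u')² dx = 2*π + 2*π + 18*π + 0 + 0 + 0 = 22*π.
||u||_{H^1}^2 = (6*π) + (22*π) = 28*π.


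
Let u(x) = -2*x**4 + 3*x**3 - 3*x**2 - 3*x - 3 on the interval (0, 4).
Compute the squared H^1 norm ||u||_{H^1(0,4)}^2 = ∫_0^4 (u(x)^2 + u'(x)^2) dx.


||u||_{H^1}^2 = 9353800/63

The H^1 norm (squared) on an interval (0, L) is
  ||u||_{H^1}^2 = ∫_0^L u(x)^2 dx + ∫_0^L u'(x)^2 dx.
Compute u'(x) = -8*x**3 + 9*x**2 - 6*x - 3.
Then u(x)^2 = 4*x**8 - 12*x**7 + 21*x**6 - 6*x**5 + 3*x**4 + 27*x**2 + 18*x + 9 and u'(x)^2 = 64*x**6 - 144*x**5 + 177*x**4 - 60*x**3 - 18*x**2 + 36*x + 9.
Integrate each monomial from 0 to 4 using ∫_0^4 c·x^n dx = c·4^(n+1)/(n+1):
  ∫_0^4 u(x)^2 dx = ∫_0^4 (4*x^8 - 12*x^7 + 21*x^6 - 6*x^5 + 3*x^4 + 27*x^2 + 18*x + 9) dx. Term by term:
    ∫_0^4 4*x^8 dx = 1048576/9;  ∫_0^4 -12*x^7 dx = -98304;  ∫_0^4 21*x^6 dx = 49152;
    ∫_0^4 -6*x^5 dx = -4096;  ∫_0^4 3*x^4 dx = 3072/5;  ∫_0^4 27*x^2 dx = 576;
    ∫_0^4 18*x dx = 144;  ∫_0^4 9 dx = 36.
  Sum: 1048576/9 − 98304 + 49152 − 4096 + 3072/5 + 576 + 144 + 36 = 2908388/45.
  ∫_0^4 u'(x)^2 dx = ∫_0^4 (64*x^6 - 144*x^5 + 177*x^4 - 60*x^3 - 18*x^2 + 36*x + 9) dx. Term by term:
    ∫_0^4 64*x^6 dx = 1048576/7;  ∫_0^4 -144*x^5 dx = -98304;  ∫_0^4 177*x^4 dx = 181248/5;
    ∫_0^4 -60*x^3 dx = -3840;  ∫_0^4 -18*x^2 dx = -384;  ∫_0^4 36*x dx = 288;
    ∫_0^4 9 dx = 36.
  Sum: 1048576/7 − 98304 + 181248/5 − 3840 − 384 + 288 + 36 = 2934476/35.
Adding: ||u||_{H^1}^2 = 2908388/45 + 2934476/35 = 9353800/63.
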